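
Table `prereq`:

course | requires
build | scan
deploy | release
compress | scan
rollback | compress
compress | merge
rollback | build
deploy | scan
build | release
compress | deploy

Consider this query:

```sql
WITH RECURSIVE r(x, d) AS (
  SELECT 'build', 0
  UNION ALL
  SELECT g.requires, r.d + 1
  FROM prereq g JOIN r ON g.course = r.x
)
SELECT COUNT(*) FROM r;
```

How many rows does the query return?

3

Base: (build, d=0).
Iteration 1: edges from {build} -> (release, d=1), (scan, d=1).
Iteration 2: no outgoing edges from {release,scan}; recursion stops.
Total rows emitted: 3.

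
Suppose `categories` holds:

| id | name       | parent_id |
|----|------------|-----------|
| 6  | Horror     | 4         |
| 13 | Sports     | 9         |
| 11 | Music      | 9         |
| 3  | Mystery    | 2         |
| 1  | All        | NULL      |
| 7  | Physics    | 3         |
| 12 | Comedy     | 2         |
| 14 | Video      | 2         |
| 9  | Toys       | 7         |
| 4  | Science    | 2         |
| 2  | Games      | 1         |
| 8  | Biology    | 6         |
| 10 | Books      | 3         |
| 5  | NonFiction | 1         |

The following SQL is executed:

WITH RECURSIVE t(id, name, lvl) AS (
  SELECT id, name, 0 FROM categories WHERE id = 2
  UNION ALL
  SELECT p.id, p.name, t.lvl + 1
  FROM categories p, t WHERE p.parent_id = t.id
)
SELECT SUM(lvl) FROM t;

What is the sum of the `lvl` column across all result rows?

Base: id=2 (Games) at lvl 0.
Iteration 1: rows with parent_id in {2} -> Mystery (id 3, lvl 1), Science (id 4, lvl 1), Comedy (id 12, lvl 1), Video (id 14, lvl 1).
Iteration 2: rows with parent_id in {3,4,12,14} -> Horror (id 6, lvl 2), Physics (id 7, lvl 2), Books (id 10, lvl 2).
Iteration 3: rows with parent_id in {6,7,10} -> Biology (id 8, lvl 3), Toys (id 9, lvl 3).
Iteration 4: rows with parent_id in {8,9} -> Music (id 11, lvl 4), Sports (id 13, lvl 4).
Iteration 5: no rows with parent_id in {11,13}; recursion stops.
SUM(lvl) = 0 + 1 + 1 + 1 + 1 + 2 + 2 + 2 + 3 + 3 + 4 + 4 = 24.

24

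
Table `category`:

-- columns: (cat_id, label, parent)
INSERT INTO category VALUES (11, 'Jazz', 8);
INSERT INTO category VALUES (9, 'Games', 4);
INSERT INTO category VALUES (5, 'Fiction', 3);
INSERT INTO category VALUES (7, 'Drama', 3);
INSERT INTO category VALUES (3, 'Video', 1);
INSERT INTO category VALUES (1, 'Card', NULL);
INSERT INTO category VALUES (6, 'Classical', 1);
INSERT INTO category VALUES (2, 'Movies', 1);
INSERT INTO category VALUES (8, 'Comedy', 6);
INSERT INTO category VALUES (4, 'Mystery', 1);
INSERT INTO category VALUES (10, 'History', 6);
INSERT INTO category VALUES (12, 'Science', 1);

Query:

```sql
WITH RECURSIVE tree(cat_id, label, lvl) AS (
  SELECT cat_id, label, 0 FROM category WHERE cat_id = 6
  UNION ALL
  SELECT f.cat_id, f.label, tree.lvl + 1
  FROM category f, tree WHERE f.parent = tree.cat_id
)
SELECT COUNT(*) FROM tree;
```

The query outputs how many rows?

Base: cat_id=6 (Classical) at lvl 0.
Iteration 1: rows with parent in {6} -> Comedy (id 8, lvl 1), History (id 10, lvl 1).
Iteration 2: rows with parent in {8,10} -> Jazz (id 11, lvl 2).
Iteration 3: no rows with parent in {11}; recursion stops.
Total rows emitted: 4.

4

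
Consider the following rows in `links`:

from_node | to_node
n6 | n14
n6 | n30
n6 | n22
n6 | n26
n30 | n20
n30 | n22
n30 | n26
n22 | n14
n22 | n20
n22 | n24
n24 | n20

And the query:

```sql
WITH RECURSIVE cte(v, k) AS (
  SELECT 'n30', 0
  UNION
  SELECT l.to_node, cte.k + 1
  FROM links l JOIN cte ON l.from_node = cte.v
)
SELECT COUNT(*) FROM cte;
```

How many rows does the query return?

8

Base: (n30, k=0).
Iteration 1: edges from {n30} -> (n20, k=1), (n22, k=1), (n26, k=1).
Iteration 2: edges from {n20,n22,n26} -> (n14, k=2), (n20, k=2), (n24, k=2).
Iteration 3: edges from {n14,n20,n24} -> (n20, k=3).
Iteration 4: no outgoing edges from {n20}; recursion stops.
Total rows emitted: 8.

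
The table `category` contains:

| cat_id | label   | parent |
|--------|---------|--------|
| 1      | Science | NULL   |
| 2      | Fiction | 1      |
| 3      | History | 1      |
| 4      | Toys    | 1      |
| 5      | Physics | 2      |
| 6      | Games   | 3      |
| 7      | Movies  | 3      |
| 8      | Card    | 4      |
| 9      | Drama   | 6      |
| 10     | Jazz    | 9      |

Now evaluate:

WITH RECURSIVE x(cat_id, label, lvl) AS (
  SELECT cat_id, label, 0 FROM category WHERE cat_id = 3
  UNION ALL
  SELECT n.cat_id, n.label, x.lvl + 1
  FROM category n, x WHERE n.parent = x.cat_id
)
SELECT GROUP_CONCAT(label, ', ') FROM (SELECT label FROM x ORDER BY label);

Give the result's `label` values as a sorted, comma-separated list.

Drama, Games, History, Jazz, Movies

Base: cat_id=3 (History) at lvl 0.
Iteration 1: rows with parent in {3} -> Games (id 6, lvl 1), Movies (id 7, lvl 1).
Iteration 2: rows with parent in {6,7} -> Drama (id 9, lvl 2).
Iteration 3: rows with parent in {9} -> Jazz (id 10, lvl 3).
Iteration 4: no rows with parent in {10}; recursion stops.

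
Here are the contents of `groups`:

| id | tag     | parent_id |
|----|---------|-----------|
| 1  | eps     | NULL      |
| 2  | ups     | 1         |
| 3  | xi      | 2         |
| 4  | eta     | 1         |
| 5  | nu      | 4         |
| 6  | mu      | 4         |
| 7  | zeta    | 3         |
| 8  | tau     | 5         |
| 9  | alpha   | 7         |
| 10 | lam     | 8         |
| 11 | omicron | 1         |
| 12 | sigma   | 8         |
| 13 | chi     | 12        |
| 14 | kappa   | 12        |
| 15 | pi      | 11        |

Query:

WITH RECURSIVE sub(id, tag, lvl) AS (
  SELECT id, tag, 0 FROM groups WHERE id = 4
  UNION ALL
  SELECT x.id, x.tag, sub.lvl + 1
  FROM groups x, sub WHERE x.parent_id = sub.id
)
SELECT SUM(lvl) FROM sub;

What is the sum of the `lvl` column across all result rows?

18

Base: id=4 (eta) at lvl 0.
Iteration 1: rows with parent_id in {4} -> nu (id 5, lvl 1), mu (id 6, lvl 1).
Iteration 2: rows with parent_id in {5,6} -> tau (id 8, lvl 2).
Iteration 3: rows with parent_id in {8} -> lam (id 10, lvl 3), sigma (id 12, lvl 3).
Iteration 4: rows with parent_id in {10,12} -> chi (id 13, lvl 4), kappa (id 14, lvl 4).
Iteration 5: no rows with parent_id in {13,14}; recursion stops.
SUM(lvl) = 0 + 1 + 1 + 2 + 3 + 3 + 4 + 4 = 18.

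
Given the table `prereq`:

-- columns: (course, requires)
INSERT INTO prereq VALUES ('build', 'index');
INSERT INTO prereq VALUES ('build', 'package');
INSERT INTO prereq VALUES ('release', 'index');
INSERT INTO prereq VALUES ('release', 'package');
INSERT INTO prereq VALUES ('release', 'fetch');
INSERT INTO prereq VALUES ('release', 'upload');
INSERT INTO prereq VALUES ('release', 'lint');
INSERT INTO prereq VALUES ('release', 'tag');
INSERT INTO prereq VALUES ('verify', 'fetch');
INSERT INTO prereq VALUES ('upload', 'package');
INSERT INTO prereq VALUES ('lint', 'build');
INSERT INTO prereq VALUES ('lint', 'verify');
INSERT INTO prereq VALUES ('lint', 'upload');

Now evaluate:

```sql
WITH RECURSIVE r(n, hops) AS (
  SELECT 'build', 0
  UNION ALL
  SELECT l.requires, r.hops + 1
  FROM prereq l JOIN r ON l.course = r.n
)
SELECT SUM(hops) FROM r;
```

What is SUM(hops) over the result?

Base: (build, hops=0).
Iteration 1: edges from {build} -> (index, hops=1), (package, hops=1).
Iteration 2: no outgoing edges from {index,package}; recursion stops.
SUM(hops) = 0 + 1 + 1 = 2.

2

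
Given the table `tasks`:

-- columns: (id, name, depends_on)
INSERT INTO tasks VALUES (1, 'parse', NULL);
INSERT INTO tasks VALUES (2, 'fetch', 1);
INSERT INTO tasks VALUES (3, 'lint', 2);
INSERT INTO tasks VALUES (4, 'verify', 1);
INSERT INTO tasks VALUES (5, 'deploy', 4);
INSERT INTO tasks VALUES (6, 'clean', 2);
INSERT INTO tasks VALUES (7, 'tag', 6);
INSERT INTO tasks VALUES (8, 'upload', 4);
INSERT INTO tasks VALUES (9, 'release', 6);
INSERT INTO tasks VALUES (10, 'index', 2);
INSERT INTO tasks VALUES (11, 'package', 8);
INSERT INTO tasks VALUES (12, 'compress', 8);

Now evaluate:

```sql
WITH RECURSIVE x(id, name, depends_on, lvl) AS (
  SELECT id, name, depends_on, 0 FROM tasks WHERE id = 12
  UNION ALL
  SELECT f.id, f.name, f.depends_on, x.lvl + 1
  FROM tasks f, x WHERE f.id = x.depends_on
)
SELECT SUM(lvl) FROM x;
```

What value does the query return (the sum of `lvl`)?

Base: id=12 (compress), depends_on=8, lvl 0.
Iteration 1: join on id=8 -> upload (id 8, depends_on=4, lvl 1).
Iteration 2: join on id=4 -> verify (id 4, depends_on=1, lvl 2).
Iteration 3: join on id=1 -> parse (id 1, depends_on=NULL, lvl 3).
Iteration 4: depends_on is NULL; no match; recursion stops.
SUM(lvl) = 0 + 1 + 2 + 3 = 6.

6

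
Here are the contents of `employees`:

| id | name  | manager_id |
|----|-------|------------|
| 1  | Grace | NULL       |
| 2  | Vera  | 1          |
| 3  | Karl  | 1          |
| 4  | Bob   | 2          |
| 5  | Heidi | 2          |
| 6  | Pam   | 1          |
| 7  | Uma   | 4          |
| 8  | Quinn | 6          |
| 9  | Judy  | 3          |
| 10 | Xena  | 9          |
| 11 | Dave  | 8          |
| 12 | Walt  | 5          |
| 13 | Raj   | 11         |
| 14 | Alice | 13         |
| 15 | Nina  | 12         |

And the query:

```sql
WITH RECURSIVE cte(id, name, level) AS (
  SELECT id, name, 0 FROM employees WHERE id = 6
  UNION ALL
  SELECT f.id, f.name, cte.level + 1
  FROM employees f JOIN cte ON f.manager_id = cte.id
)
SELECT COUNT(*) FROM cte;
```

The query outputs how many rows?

Base: id=6 (Pam) at level 0.
Iteration 1: rows with manager_id in {6} -> Quinn (id 8, level 1).
Iteration 2: rows with manager_id in {8} -> Dave (id 11, level 2).
Iteration 3: rows with manager_id in {11} -> Raj (id 13, level 3).
Iteration 4: rows with manager_id in {13} -> Alice (id 14, level 4).
Iteration 5: no rows with manager_id in {14}; recursion stops.
Total rows emitted: 5.

5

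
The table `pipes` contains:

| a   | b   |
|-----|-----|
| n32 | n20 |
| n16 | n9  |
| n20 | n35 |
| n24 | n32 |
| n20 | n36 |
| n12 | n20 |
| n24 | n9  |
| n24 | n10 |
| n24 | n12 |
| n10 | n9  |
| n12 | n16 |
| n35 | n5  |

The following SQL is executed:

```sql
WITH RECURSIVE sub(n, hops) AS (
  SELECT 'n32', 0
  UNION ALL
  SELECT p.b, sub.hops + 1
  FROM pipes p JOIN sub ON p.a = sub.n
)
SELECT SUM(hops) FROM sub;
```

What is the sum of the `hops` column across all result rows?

Base: (n32, hops=0).
Iteration 1: edges from {n32} -> (n20, hops=1).
Iteration 2: edges from {n20} -> (n35, hops=2), (n36, hops=2).
Iteration 3: edges from {n35,n36} -> (n5, hops=3).
Iteration 4: no outgoing edges from {n5}; recursion stops.
SUM(hops) = 0 + 1 + 2 + 2 + 3 = 8.

8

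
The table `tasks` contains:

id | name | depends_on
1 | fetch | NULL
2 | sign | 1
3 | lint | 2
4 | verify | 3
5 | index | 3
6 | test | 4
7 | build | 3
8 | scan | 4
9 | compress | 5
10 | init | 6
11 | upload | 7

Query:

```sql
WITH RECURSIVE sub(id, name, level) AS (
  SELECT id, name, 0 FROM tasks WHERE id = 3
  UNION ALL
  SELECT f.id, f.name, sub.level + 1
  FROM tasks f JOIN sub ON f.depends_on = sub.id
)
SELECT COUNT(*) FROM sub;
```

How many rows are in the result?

Base: id=3 (lint) at level 0.
Iteration 1: rows with depends_on in {3} -> verify (id 4, level 1), index (id 5, level 1), build (id 7, level 1).
Iteration 2: rows with depends_on in {4,5,7} -> test (id 6, level 2), scan (id 8, level 2), compress (id 9, level 2), upload (id 11, level 2).
Iteration 3: rows with depends_on in {6,8,9,11} -> init (id 10, level 3).
Iteration 4: no rows with depends_on in {10}; recursion stops.
Total rows emitted: 9.

9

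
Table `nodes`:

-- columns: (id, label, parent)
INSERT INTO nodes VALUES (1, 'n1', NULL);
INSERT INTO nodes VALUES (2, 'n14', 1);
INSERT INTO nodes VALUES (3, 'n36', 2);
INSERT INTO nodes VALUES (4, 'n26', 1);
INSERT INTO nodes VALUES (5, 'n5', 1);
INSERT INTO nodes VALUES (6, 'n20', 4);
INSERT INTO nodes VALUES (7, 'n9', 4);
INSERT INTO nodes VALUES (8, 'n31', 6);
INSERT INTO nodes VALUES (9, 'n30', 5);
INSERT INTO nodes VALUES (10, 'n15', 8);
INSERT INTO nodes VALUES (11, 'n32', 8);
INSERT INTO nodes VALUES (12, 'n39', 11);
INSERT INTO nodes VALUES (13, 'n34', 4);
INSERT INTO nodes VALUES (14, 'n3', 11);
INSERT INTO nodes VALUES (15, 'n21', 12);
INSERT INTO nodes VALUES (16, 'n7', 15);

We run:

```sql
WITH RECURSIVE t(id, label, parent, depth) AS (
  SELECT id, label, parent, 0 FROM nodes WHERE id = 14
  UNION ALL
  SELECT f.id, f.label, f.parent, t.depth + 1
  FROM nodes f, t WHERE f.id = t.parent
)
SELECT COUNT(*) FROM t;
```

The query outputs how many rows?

Base: id=14 (n3), parent=11, depth 0.
Iteration 1: join on id=11 -> n32 (id 11, parent=8, depth 1).
Iteration 2: join on id=8 -> n31 (id 8, parent=6, depth 2).
Iteration 3: join on id=6 -> n20 (id 6, parent=4, depth 3).
Iteration 4: join on id=4 -> n26 (id 4, parent=1, depth 4).
Iteration 5: join on id=1 -> n1 (id 1, parent=NULL, depth 5).
Iteration 6: parent is NULL; no match; recursion stops.
Total rows emitted: 6.

6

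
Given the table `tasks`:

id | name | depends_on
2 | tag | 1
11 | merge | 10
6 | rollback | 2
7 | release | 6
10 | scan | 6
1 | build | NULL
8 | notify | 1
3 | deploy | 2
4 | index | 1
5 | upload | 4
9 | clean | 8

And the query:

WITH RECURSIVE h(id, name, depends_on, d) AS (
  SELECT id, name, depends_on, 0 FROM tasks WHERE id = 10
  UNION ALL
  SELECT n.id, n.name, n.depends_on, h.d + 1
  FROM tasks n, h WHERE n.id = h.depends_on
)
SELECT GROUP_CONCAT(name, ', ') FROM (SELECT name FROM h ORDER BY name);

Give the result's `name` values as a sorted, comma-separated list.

build, rollback, scan, tag

Base: id=10 (scan), depends_on=6, d 0.
Iteration 1: join on id=6 -> rollback (id 6, depends_on=2, d 1).
Iteration 2: join on id=2 -> tag (id 2, depends_on=1, d 2).
Iteration 3: join on id=1 -> build (id 1, depends_on=NULL, d 3).
Iteration 4: depends_on is NULL; no match; recursion stops.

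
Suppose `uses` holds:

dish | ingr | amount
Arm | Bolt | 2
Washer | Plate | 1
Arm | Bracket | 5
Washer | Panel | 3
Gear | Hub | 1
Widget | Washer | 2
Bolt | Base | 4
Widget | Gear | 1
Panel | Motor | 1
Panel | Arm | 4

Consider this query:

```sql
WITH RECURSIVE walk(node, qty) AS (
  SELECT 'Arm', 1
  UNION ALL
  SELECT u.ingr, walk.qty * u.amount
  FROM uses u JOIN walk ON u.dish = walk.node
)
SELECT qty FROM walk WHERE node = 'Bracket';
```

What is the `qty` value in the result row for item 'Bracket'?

5

Base: (Arm, qty=1).
Iteration 1: components of {Arm} -> Bolt = 1*2 = 2, Bracket = 1*5 = 5.
Iteration 2: components of {Bolt,Bracket} -> Base = 2*4 = 8.
Iteration 3: no further components; recursion stops.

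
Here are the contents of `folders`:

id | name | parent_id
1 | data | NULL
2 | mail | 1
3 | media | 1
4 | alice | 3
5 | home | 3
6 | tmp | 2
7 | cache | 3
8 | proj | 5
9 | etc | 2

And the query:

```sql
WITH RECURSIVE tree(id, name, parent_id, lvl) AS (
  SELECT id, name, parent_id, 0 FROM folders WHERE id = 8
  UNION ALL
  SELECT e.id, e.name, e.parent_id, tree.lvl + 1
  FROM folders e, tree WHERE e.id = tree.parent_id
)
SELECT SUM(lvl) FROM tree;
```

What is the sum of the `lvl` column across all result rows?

Base: id=8 (proj), parent_id=5, lvl 0.
Iteration 1: join on id=5 -> home (id 5, parent_id=3, lvl 1).
Iteration 2: join on id=3 -> media (id 3, parent_id=1, lvl 2).
Iteration 3: join on id=1 -> data (id 1, parent_id=NULL, lvl 3).
Iteration 4: parent_id is NULL; no match; recursion stops.
SUM(lvl) = 0 + 1 + 2 + 3 = 6.

6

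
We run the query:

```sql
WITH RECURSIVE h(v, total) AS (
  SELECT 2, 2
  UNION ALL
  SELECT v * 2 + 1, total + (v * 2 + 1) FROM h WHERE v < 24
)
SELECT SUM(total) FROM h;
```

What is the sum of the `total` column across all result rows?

156

Base: v=2, total=2.
Iteration 1: 2 < 24 holds -> v = 2 * 2 + 1 = 5, total = 2 + 5 = 7.
Iteration 2: 5 < 24 holds -> v = 5 * 2 + 1 = 11, total = 7 + 11 = 18.
Iteration 3: 11 < 24 holds -> v = 11 * 2 + 1 = 23, total = 18 + 23 = 41.
Iteration 4: 23 < 24 holds -> v = 23 * 2 + 1 = 47, total = 41 + 47 = 88.
Iteration 5: 47 < 24 fails; recursion stops.
SUM(total) = 2 + 7 + 18 + 41 + 88 = 156.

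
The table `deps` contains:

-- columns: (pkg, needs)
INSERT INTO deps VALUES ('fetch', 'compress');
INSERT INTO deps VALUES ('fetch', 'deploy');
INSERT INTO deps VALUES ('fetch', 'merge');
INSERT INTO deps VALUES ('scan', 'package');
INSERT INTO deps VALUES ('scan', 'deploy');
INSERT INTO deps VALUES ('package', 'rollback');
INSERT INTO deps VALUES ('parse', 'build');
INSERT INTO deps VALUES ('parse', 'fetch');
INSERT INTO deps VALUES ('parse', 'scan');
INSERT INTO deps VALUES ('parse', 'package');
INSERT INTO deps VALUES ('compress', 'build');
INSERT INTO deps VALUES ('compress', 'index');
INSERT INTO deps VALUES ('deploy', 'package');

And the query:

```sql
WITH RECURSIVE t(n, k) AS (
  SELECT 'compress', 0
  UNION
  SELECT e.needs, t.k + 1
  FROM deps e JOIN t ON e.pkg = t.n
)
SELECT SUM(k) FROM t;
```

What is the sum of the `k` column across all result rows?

Base: (compress, k=0).
Iteration 1: edges from {compress} -> (build, k=1), (index, k=1).
Iteration 2: no outgoing edges from {build,index}; recursion stops.
SUM(k) = 0 + 1 + 1 = 2.

2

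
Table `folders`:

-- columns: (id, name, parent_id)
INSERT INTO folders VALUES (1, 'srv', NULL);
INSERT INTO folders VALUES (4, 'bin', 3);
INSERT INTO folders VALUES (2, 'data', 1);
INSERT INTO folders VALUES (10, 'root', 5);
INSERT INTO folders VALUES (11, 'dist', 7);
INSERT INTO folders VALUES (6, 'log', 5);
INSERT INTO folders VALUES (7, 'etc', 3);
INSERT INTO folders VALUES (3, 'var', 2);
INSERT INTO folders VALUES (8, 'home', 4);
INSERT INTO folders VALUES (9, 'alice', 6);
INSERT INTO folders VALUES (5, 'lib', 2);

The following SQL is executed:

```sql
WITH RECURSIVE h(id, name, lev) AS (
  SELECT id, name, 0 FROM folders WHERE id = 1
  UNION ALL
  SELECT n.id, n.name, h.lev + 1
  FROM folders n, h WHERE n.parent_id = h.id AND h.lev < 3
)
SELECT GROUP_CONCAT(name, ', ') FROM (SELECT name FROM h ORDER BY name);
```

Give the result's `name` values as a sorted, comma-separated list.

Base: id=1 (srv) at lev 0.
Iteration 1: rows with parent_id in {1} -> data (id 2, lev 1).
Iteration 2: rows with parent_id in {2} -> var (id 3, lev 2), lib (id 5, lev 2).
Iteration 3: rows with parent_id in {3,5} -> bin (id 4, lev 3), log (id 6, lev 3), etc (id 7, lev 3), root (id 10, lev 3).
Iteration 4: lev < 3 fails for all current rows; recursion stops.

bin, data, etc, lib, log, root, srv, var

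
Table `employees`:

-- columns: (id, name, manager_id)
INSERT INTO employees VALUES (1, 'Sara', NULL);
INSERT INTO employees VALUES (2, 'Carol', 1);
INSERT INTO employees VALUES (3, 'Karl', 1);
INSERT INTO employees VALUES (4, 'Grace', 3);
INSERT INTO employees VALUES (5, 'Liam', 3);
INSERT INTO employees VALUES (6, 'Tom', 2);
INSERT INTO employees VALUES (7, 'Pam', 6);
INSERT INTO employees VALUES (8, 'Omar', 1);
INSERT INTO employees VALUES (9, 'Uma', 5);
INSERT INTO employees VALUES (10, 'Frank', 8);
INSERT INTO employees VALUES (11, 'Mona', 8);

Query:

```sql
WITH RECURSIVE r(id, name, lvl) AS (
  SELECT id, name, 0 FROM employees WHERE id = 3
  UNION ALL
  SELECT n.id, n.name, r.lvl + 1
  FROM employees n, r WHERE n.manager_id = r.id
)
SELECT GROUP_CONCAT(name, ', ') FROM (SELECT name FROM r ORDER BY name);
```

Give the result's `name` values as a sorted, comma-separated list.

Base: id=3 (Karl) at lvl 0.
Iteration 1: rows with manager_id in {3} -> Grace (id 4, lvl 1), Liam (id 5, lvl 1).
Iteration 2: rows with manager_id in {4,5} -> Uma (id 9, lvl 2).
Iteration 3: no rows with manager_id in {9}; recursion stops.

Grace, Karl, Liam, Uma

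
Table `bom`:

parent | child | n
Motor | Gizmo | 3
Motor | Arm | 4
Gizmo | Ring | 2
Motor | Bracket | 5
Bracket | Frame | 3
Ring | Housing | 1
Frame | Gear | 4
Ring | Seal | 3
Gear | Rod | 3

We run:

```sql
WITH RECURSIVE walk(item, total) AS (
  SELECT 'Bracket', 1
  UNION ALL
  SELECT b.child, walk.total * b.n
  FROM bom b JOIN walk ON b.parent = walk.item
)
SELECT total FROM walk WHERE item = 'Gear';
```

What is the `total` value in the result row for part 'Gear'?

Base: (Bracket, total=1).
Iteration 1: components of {Bracket} -> Frame = 1*3 = 3.
Iteration 2: components of {Frame} -> Gear = 3*4 = 12.
Iteration 3: components of {Gear} -> Rod = 12*3 = 36.
Iteration 4: no further components; recursion stops.

12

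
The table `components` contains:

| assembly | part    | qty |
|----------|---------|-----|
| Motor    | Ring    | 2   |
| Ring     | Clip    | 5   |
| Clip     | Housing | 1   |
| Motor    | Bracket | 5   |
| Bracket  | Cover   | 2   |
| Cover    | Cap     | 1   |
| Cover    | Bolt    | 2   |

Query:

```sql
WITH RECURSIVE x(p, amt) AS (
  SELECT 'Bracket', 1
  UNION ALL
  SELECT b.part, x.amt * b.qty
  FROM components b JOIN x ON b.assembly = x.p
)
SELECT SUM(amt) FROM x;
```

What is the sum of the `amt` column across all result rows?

Base: (Bracket, amt=1).
Iteration 1: components of {Bracket} -> Cover = 1*2 = 2.
Iteration 2: components of {Cover} -> Bolt = 2*2 = 4, Cap = 2*1 = 2.
Iteration 3: no further components; recursion stops.
SUM(amt) = 1 + 2 + 2 + 4 = 9.

9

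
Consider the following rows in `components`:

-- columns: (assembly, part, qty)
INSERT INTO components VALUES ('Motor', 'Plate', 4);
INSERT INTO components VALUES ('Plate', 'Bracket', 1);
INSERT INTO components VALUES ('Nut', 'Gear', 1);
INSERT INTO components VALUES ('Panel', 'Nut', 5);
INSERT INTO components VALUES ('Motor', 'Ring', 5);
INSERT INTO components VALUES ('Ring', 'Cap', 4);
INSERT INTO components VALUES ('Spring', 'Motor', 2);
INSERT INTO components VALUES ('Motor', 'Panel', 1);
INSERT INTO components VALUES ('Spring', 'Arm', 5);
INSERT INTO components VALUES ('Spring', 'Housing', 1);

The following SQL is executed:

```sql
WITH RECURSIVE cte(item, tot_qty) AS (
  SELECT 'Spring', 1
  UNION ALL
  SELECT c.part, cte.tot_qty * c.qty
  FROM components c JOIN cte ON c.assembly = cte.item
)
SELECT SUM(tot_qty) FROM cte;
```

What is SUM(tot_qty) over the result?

97

Base: (Spring, tot_qty=1).
Iteration 1: components of {Spring} -> Arm = 1*5 = 5, Housing = 1*1 = 1, Motor = 1*2 = 2.
Iteration 2: components of {Arm,Housing,Motor} -> Panel = 2*1 = 2, Plate = 2*4 = 8, Ring = 2*5 = 10.
Iteration 3: components of {Panel,Plate,Ring} -> Bracket = 8*1 = 8, Cap = 10*4 = 40, Nut = 2*5 = 10.
Iteration 4: components of {Bracket,Cap,Nut} -> Gear = 10*1 = 10.
Iteration 5: no further components; recursion stops.
SUM(tot_qty) = 1 + 2 + 5 + 1 + 2 + 8 + 10 + 10 + 8 + 40 + 10 = 97.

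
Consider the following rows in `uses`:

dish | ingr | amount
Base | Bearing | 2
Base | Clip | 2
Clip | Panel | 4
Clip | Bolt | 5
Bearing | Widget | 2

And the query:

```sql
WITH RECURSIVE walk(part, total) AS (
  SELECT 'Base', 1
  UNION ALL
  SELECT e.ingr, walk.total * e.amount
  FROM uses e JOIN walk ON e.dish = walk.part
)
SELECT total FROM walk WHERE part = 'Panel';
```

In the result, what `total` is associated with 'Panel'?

Base: (Base, total=1).
Iteration 1: components of {Base} -> Bearing = 1*2 = 2, Clip = 1*2 = 2.
Iteration 2: components of {Bearing,Clip} -> Bolt = 2*5 = 10, Panel = 2*4 = 8, Widget = 2*2 = 4.
Iteration 3: no further components; recursion stops.

8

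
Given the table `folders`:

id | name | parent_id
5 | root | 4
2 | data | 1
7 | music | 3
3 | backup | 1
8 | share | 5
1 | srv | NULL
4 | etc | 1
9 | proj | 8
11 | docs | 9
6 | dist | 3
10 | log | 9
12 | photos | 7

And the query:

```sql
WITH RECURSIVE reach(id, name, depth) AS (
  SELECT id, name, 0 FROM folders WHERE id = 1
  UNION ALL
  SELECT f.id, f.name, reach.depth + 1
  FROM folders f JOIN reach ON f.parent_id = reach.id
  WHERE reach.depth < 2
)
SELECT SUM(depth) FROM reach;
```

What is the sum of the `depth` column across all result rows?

9

Base: id=1 (srv) at depth 0.
Iteration 1: rows with parent_id in {1} -> data (id 2, depth 1), backup (id 3, depth 1), etc (id 4, depth 1).
Iteration 2: rows with parent_id in {2,3,4} -> root (id 5, depth 2), dist (id 6, depth 2), music (id 7, depth 2).
Iteration 3: depth < 2 fails for all current rows; recursion stops.
SUM(depth) = 0 + 1 + 1 + 1 + 2 + 2 + 2 = 9.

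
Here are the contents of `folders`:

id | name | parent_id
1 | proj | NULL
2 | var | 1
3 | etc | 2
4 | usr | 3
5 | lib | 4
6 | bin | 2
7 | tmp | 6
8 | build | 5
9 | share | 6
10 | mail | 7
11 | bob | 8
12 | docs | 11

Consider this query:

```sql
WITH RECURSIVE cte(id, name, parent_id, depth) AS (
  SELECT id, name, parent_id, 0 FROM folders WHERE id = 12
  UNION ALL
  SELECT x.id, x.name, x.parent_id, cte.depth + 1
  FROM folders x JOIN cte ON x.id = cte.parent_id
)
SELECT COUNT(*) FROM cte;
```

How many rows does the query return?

Base: id=12 (docs), parent_id=11, depth 0.
Iteration 1: join on id=11 -> bob (id 11, parent_id=8, depth 1).
Iteration 2: join on id=8 -> build (id 8, parent_id=5, depth 2).
Iteration 3: join on id=5 -> lib (id 5, parent_id=4, depth 3).
Iteration 4: join on id=4 -> usr (id 4, parent_id=3, depth 4).
Iteration 5: join on id=3 -> etc (id 3, parent_id=2, depth 5).
Iteration 6: join on id=2 -> var (id 2, parent_id=1, depth 6).
Iteration 7: join on id=1 -> proj (id 1, parent_id=NULL, depth 7).
Iteration 8: parent_id is NULL; no match; recursion stops.
Total rows emitted: 8.

8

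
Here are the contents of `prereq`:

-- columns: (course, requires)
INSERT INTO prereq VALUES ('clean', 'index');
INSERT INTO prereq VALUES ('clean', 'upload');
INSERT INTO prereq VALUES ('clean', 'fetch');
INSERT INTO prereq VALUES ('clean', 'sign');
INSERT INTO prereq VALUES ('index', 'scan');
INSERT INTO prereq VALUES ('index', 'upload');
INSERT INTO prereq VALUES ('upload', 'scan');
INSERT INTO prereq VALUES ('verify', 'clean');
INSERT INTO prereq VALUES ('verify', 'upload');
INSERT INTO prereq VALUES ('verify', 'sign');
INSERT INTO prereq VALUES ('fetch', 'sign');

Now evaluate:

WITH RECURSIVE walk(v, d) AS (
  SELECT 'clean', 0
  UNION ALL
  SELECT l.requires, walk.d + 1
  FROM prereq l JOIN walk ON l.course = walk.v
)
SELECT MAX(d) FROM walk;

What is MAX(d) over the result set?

3

Base: (clean, d=0).
Iteration 1: edges from {clean} -> (fetch, d=1), (index, d=1), (sign, d=1), (upload, d=1).
Iteration 2: edges from {fetch,index,sign,upload} -> (scan, d=2) x2, (sign, d=2), (upload, d=2). [UNION ALL keeps all 4 new rows, including repeats]
Iteration 3: edges from {scan,sign,upload} -> (scan, d=3).
Iteration 4: no outgoing edges from {scan}; recursion stops.
d values: 0, 1, 1, 1, 1, 2, 2, 2, 2, 3; the maximum is 3.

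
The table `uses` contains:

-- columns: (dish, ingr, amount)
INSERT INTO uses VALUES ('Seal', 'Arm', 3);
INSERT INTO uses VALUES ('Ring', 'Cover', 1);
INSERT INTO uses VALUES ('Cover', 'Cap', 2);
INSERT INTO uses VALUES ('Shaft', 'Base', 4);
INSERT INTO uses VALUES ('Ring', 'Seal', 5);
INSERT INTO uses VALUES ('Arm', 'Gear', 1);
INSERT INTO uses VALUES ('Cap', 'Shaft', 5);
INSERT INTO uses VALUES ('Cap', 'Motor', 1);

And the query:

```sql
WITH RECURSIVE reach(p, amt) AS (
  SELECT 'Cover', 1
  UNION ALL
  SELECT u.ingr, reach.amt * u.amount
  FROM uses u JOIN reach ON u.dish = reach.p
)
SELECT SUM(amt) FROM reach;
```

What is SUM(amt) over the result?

55

Base: (Cover, amt=1).
Iteration 1: components of {Cover} -> Cap = 1*2 = 2.
Iteration 2: components of {Cap} -> Motor = 2*1 = 2, Shaft = 2*5 = 10.
Iteration 3: components of {Motor,Shaft} -> Base = 10*4 = 40.
Iteration 4: no further components; recursion stops.
SUM(amt) = 1 + 2 + 10 + 2 + 40 = 55.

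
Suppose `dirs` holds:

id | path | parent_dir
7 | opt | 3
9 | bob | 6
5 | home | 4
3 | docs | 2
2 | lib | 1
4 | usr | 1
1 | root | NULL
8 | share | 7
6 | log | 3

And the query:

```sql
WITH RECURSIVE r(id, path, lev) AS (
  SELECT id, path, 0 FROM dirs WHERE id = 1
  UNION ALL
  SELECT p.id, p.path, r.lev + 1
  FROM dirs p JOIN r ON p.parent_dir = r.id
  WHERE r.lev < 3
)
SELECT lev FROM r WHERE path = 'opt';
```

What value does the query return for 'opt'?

3

Base: id=1 (root) at lev 0.
Iteration 1: rows with parent_dir in {1} -> lib (id 2, lev 1), usr (id 4, lev 1).
Iteration 2: rows with parent_dir in {2,4} -> docs (id 3, lev 2), home (id 5, lev 2).
Iteration 3: rows with parent_dir in {3,5} -> log (id 6, lev 3), opt (id 7, lev 3).
Iteration 4: lev < 3 fails for all current rows; recursion stops.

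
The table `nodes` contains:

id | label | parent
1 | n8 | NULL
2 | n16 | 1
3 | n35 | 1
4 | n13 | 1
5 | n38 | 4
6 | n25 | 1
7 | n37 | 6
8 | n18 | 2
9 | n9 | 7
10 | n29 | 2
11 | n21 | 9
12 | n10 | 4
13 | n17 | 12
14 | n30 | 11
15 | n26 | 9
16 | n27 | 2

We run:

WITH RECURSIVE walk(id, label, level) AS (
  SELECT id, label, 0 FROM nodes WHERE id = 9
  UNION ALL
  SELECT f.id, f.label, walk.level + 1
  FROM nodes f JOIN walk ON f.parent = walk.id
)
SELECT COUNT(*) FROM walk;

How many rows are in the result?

4

Base: id=9 (n9) at level 0.
Iteration 1: rows with parent in {9} -> n21 (id 11, level 1), n26 (id 15, level 1).
Iteration 2: rows with parent in {11,15} -> n30 (id 14, level 2).
Iteration 3: no rows with parent in {14}; recursion stops.
Total rows emitted: 4.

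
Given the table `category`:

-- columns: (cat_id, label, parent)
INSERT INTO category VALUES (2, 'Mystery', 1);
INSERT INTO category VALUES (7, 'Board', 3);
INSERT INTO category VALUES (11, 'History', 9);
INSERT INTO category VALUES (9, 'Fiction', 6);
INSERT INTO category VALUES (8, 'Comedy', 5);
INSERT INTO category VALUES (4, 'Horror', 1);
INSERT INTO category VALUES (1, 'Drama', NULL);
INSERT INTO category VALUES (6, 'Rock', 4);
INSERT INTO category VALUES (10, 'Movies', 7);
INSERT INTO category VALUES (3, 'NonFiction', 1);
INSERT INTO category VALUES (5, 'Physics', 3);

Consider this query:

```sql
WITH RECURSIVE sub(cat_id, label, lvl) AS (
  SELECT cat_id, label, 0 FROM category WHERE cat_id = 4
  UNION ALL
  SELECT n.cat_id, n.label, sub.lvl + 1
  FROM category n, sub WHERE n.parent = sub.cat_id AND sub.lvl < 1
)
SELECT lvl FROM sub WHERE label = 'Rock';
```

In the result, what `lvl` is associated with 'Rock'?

Base: cat_id=4 (Horror) at lvl 0.
Iteration 1: rows with parent in {4} -> Rock (id 6, lvl 1).
Iteration 2: lvl < 1 fails for all current rows; recursion stops.

1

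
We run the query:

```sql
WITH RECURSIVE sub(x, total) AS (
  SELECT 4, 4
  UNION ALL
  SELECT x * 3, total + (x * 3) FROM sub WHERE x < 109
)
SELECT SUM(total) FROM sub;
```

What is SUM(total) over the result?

716

Base: x=4, total=4.
Iteration 1: 4 < 109 holds -> x = 4 * 3 = 12, total = 4 + 12 = 16.
Iteration 2: 12 < 109 holds -> x = 12 * 3 = 36, total = 16 + 36 = 52.
Iteration 3: 36 < 109 holds -> x = 36 * 3 = 108, total = 52 + 108 = 160.
Iteration 4: 108 < 109 holds -> x = 108 * 3 = 324, total = 160 + 324 = 484.
Iteration 5: 324 < 109 fails; recursion stops.
SUM(total) = 4 + 16 + 52 + 160 + 484 = 716.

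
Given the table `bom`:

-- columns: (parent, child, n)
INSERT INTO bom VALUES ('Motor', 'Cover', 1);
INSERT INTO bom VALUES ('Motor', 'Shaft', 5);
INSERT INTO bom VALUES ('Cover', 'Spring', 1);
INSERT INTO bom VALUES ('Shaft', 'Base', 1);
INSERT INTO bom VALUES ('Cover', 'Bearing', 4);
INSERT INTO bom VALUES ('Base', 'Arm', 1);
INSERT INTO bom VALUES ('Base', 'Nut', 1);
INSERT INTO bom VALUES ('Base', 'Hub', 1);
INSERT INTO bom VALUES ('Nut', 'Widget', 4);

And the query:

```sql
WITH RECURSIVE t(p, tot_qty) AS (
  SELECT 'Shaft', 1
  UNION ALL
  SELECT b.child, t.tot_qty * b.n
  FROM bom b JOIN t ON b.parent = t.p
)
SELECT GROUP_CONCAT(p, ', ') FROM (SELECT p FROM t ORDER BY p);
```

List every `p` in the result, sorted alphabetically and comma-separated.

Arm, Base, Hub, Nut, Shaft, Widget

Base: (Shaft, tot_qty=1).
Iteration 1: components of {Shaft} -> Base = 1*1 = 1.
Iteration 2: components of {Base} -> Arm = 1*1 = 1, Hub = 1*1 = 1, Nut = 1*1 = 1.
Iteration 3: components of {Arm,Hub,Nut} -> Widget = 1*4 = 4.
Iteration 4: no further components; recursion stops.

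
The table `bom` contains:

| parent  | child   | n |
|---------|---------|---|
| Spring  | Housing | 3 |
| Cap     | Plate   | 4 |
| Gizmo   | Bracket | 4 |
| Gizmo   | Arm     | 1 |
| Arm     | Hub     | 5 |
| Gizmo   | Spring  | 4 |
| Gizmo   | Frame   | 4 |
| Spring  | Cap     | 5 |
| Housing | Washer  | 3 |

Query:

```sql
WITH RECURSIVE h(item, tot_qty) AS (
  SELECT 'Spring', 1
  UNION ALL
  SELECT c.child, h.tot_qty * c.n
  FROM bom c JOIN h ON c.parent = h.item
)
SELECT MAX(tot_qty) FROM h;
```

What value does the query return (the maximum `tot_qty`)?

20

Base: (Spring, tot_qty=1).
Iteration 1: components of {Spring} -> Cap = 1*5 = 5, Housing = 1*3 = 3.
Iteration 2: components of {Cap,Housing} -> Plate = 5*4 = 20, Washer = 3*3 = 9.
Iteration 3: no further components; recursion stops.
tot_qty values: 1, 3, 5, 9, 20; the maximum is 20.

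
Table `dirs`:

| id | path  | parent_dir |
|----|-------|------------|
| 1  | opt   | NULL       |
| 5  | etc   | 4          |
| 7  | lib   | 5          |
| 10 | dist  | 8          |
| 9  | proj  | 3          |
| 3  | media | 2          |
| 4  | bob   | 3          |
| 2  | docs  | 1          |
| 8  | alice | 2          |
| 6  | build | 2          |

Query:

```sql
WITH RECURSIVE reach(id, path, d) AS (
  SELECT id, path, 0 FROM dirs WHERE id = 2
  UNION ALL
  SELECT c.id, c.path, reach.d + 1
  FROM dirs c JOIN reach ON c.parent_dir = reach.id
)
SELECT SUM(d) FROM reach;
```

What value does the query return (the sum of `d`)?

Base: id=2 (docs) at d 0.
Iteration 1: rows with parent_dir in {2} -> media (id 3, d 1), build (id 6, d 1), alice (id 8, d 1).
Iteration 2: rows with parent_dir in {3,6,8} -> bob (id 4, d 2), proj (id 9, d 2), dist (id 10, d 2).
Iteration 3: rows with parent_dir in {4,9,10} -> etc (id 5, d 3).
Iteration 4: rows with parent_dir in {5} -> lib (id 7, d 4).
Iteration 5: no rows with parent_dir in {7}; recursion stops.
SUM(d) = 0 + 1 + 1 + 1 + 2 + 2 + 2 + 3 + 4 = 16.

16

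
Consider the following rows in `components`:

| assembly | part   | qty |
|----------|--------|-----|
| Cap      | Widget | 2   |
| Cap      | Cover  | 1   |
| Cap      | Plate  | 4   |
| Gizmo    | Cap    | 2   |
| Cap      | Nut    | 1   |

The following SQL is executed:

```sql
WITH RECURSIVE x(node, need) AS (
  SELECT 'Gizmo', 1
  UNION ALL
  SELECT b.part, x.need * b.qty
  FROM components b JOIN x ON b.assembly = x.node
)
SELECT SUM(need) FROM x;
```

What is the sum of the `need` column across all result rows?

19

Base: (Gizmo, need=1).
Iteration 1: components of {Gizmo} -> Cap = 1*2 = 2.
Iteration 2: components of {Cap} -> Cover = 2*1 = 2, Nut = 2*1 = 2, Plate = 2*4 = 8, Widget = 2*2 = 4.
Iteration 3: no further components; recursion stops.
SUM(need) = 1 + 2 + 2 + 2 + 8 + 4 = 19.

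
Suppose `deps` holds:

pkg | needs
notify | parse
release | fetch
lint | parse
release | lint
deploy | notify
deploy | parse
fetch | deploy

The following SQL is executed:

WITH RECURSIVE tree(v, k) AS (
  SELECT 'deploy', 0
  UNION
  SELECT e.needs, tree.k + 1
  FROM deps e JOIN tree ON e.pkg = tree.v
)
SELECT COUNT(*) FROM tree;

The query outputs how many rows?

Base: (deploy, k=0).
Iteration 1: edges from {deploy} -> (notify, k=1), (parse, k=1).
Iteration 2: edges from {notify,parse} -> (parse, k=2).
Iteration 3: no outgoing edges from {parse}; recursion stops.
Total rows emitted: 4.

4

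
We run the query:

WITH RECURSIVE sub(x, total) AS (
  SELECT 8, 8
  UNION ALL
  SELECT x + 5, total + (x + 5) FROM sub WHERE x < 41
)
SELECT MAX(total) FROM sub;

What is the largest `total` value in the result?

204

Base: x=8, total=8.
Iteration 1: 8 < 41 holds -> x = 8 + 5 = 13, total = 8 + 13 = 21.
Iteration 2: 13 < 41 holds -> x = 13 + 5 = 18, total = 21 + 18 = 39.
Iteration 3: 18 < 41 holds -> x = 18 + 5 = 23, total = 39 + 23 = 62.
Iteration 4: 23 < 41 holds -> x = 23 + 5 = 28, total = 62 + 28 = 90.
Iteration 5: 28 < 41 holds -> x = 28 + 5 = 33, total = 90 + 33 = 123.
Iteration 6: 33 < 41 holds -> x = 33 + 5 = 38, total = 123 + 38 = 161.
Iteration 7: 38 < 41 holds -> x = 38 + 5 = 43, total = 161 + 43 = 204.
Iteration 8: 43 < 41 fails; recursion stops.
total values: 8, 21, 39, 62, 90, 123, 161, 204; the maximum is 204.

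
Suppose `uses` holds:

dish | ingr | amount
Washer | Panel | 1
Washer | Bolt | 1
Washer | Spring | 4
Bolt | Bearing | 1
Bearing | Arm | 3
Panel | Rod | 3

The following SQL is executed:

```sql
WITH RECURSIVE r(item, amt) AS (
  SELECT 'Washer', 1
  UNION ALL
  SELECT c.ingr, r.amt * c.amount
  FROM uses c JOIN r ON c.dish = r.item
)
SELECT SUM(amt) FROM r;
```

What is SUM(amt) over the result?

Base: (Washer, amt=1).
Iteration 1: components of {Washer} -> Bolt = 1*1 = 1, Panel = 1*1 = 1, Spring = 1*4 = 4.
Iteration 2: components of {Bolt,Panel,Spring} -> Bearing = 1*1 = 1, Rod = 1*3 = 3.
Iteration 3: components of {Bearing,Rod} -> Arm = 1*3 = 3.
Iteration 4: no further components; recursion stops.
SUM(amt) = 1 + 1 + 1 + 4 + 3 + 1 + 3 = 14.

14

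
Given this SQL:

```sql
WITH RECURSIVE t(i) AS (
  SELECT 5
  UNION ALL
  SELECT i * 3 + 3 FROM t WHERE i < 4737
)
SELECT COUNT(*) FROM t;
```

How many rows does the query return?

Base: i=5.
Iteration 1: 5 < 4737 holds -> i = 5 * 3 + 3 = 18.
Iteration 2: 18 < 4737 holds -> i = 18 * 3 + 3 = 57.
Iteration 3: 57 < 4737 holds -> i = 57 * 3 + 3 = 174.
Iteration 4: 174 < 4737 holds -> i = 174 * 3 + 3 = 525.
Iteration 5: 525 < 4737 holds -> i = 525 * 3 + 3 = 1578.
Iteration 6: 1578 < 4737 holds -> i = 1578 * 3 + 3 = 4737.
Iteration 7: 4737 < 4737 fails; recursion stops.
Total rows emitted: 7.

7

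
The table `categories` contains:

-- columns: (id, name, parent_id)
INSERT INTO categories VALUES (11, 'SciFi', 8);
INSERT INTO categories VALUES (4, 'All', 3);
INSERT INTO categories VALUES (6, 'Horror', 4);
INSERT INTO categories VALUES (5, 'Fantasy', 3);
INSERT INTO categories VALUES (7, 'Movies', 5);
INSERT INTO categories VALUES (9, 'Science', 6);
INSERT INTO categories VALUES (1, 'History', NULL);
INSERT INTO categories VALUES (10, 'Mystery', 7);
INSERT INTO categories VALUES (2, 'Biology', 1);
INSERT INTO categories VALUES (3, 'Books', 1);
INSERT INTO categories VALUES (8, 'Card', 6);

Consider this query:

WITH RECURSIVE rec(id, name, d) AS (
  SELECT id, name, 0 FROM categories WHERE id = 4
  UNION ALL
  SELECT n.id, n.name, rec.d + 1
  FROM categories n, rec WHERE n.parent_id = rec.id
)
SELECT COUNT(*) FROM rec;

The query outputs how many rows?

Base: id=4 (All) at d 0.
Iteration 1: rows with parent_id in {4} -> Horror (id 6, d 1).
Iteration 2: rows with parent_id in {6} -> Card (id 8, d 2), Science (id 9, d 2).
Iteration 3: rows with parent_id in {8,9} -> SciFi (id 11, d 3).
Iteration 4: no rows with parent_id in {11}; recursion stops.
Total rows emitted: 5.

5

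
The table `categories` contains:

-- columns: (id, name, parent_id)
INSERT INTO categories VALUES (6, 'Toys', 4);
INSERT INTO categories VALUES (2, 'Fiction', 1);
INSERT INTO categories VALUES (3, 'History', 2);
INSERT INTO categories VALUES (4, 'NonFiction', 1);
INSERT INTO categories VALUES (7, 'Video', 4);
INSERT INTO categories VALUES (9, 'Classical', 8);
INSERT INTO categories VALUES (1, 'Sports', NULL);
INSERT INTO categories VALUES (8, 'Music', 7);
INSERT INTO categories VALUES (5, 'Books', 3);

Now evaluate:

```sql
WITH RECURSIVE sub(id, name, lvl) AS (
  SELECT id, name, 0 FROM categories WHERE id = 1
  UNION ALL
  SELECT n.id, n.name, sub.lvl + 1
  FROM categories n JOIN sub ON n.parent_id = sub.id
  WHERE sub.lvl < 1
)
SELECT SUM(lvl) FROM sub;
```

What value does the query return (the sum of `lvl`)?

2

Base: id=1 (Sports) at lvl 0.
Iteration 1: rows with parent_id in {1} -> Fiction (id 2, lvl 1), NonFiction (id 4, lvl 1).
Iteration 2: lvl < 1 fails for all current rows; recursion stops.
SUM(lvl) = 0 + 1 + 1 = 2.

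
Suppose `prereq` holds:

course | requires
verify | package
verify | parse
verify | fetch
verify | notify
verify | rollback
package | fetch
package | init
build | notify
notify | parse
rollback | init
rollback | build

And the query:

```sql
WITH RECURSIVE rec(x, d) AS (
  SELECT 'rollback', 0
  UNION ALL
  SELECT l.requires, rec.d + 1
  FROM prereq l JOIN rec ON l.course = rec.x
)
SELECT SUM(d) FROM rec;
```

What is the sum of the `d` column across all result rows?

7

Base: (rollback, d=0).
Iteration 1: edges from {rollback} -> (build, d=1), (init, d=1).
Iteration 2: edges from {build,init} -> (notify, d=2).
Iteration 3: edges from {notify} -> (parse, d=3).
Iteration 4: no outgoing edges from {parse}; recursion stops.
SUM(d) = 0 + 1 + 1 + 2 + 3 = 7.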